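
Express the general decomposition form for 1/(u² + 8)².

Repeated quadratic factor: (Au + B)/(u² + 8) + (Cu + D)/(u² + 8)²


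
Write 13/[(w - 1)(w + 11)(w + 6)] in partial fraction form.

Using cover-up method: α = 13/84, β = 13/60, γ = -13/35
Result: (13/84)/(w - 1) + (13/60)/(w + 11) - (13/35)/(w + 6)


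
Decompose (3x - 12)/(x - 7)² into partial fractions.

(3x - 12) = P(x - 7) + Q. At x = 7: Q = 3·7 - 12 = 9. Coeff of x: P = 3
Result: 3/(x - 7) + 9/(x - 7)²


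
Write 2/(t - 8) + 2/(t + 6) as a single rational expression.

Common denominator (t - 8)(t + 6). Numerator: 2(t + 6) + 2(t - 8) = (2t + 12) + (2t - 16) = 4t - 4
Result: (4t - 4)/[(t - 8)(t + 6)]


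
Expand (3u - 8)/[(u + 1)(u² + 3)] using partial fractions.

At u=-1: α = (3·(-1) - 8)/((-1)² + 3) = -11/4. β = -α = 11/4, γ = 3 - (-1)·α = 1/4
Result: (-11/4)/(u + 1) + ((11/4)u + 1/4)/(u² + 3)


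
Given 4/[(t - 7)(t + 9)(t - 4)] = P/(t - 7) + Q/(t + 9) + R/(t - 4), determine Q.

Cover-up at t = -9: Q = 4/[(-9 - 7)(-9 - 4)] = 4/[(-16)(-13)] = 4/208 = 1/52


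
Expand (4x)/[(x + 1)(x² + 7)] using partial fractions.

At x=-1: A = (4·(-1) + 0)/((-1)² + 7) = -1/2. B = -A = 1/2, C = 4 - (-1)·A = 7/2
Result: (-1/2)/(x + 1) + ((1/2)x + 7/2)/(x² + 7)


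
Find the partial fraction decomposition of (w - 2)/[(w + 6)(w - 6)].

At w=-6: P = (1·(-6) - 2)/(-6 - 6) = 2/3. At w=6: Q = (1·6 - 2)/(6 + 6) = 1/3
Result: (2/3)/(w + 6) + (1/3)/(w - 6)


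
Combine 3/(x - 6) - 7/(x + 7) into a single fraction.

Common denominator (x - 6)(x + 7). Numerator: 3(x + 7) - 7(x - 6) = (3x + 21) - (7x - 42) = -4x + 63
Result: (-4x + 63)/[(x - 6)(x + 7)]


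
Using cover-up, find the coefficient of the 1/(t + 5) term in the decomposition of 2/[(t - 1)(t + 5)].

Cover (t + 5), set t=-5: 2/((t - 1) at t=-5) = 2/(-6) = -1/3


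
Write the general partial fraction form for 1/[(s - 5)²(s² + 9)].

Repeated linear + quadratic: A/(s - 5) + B/(s - 5)² + (Cs + D)/(s² + 9)


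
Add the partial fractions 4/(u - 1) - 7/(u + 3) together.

Common denominator (u - 1)(u + 3). Numerator: 4(u + 3) - 7(u - 1) = (4u + 12) - (7u - 7) = -3u + 19
Result: (-3u + 19)/[(u - 1)(u + 3)]


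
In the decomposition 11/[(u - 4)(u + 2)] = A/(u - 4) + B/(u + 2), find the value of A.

Cover-up at u = 4: A = 11/(4 + 2) = 11/6


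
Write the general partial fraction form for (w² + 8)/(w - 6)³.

Repeated linear factor (power 3): A/(w - 6) + B/(w - 6)² + C/(w - 6)³


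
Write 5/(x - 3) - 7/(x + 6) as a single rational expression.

Common denominator (x - 3)(x + 6). Numerator: 5(x + 6) - 7(x - 3) = (5x + 30) - (7x - 21) = -2x + 51
Result: (-2x + 51)/[(x - 3)(x + 6)]


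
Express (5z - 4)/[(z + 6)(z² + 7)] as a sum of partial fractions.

At z=-6: P = (5·(-6) - 4)/((-6)² + 7) = -34/43. Q = -P = 34/43, R = 5 - (-6)·P = 11/43
Result: (-34/43)/(z + 6) + ((34/43)z + 11/43)/(z² + 7)


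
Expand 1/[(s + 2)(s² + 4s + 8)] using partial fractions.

Cover-up at s = -2: A = 1/((-2)² + 4·(-2) + 8) = 1/4. Then B = -A = -1/4, C = -A·(4 - 2) = -1/2
Result: (1/4)/(s + 2) - ((1/4)s + 1/2)/(s² + 4s + 8)


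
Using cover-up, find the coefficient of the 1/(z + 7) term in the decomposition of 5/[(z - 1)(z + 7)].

Cover (z + 7), set z=-7: 5/((z - 1) at z=-7) = 5/(-8) = -5/8


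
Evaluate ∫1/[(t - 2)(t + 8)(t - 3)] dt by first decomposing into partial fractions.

Cover-up: P = -1/10, Q = 1/110, R = 1/11. Decomposition: (-1/10)/(t - 2) + (1/110)/(t + 8) + (1/11)/(t - 3). Integrate each term: (-1/10) ln|(t - 2)| + (1/110) ln|(t + 8)| + (1/11) ln|(t - 3)| + C


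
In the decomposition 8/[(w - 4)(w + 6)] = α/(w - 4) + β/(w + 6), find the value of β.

Cover-up at w = -6: β = 8/(-6 - 4) = -8/10 = -4/5


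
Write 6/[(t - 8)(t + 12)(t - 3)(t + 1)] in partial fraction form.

Using Heaviside cover-up: (1/150)/(t - 8) - (1/550)/(t + 12) - (1/50)/(t - 3) + (1/66)/(t + 1)


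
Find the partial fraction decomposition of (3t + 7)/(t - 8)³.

(3t + 7) = A(t - 8)² + B(t - 8) + C. At t = 8: C = 3·8 + 7 = 31. Coefficients: A = 0, B = 3
Result: 3/(t - 8)² + 31/(t - 8)³


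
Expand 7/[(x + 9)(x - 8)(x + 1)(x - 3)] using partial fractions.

Using Heaviside cover-up: (-7/1632)/(x + 9) + (7/765)/(x - 8) + (7/288)/(x + 1) - (7/240)/(x - 3)


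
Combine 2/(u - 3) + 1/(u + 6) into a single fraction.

Common denominator (u - 3)(u + 6). Numerator: 2(u + 6) + 1(u - 3) = (2u + 12) + (u - 3) = 3u + 9
Result: (3u + 9)/[(u - 3)(u + 6)]


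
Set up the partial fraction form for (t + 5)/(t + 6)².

Repeated linear factor: A/(t + 6) + B/(t + 6)²


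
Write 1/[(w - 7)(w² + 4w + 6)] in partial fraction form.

Cover-up at w = 7: P = 1/(7² + 4·7 + 6) = 1/83. Then Q = -P = -1/83, R = -P·(4 + 7) = -11/83
Result: (1/83)/(w - 7) - ((1/83)w + 11/83)/(w² + 4w + 6)


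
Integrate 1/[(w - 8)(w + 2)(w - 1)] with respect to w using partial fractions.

Cover-up: α = 1/70, β = 1/30, γ = -1/21. Decomposition: (1/70)/(w - 8) + (1/30)/(w + 2) - (1/21)/(w - 1). Integrate each term: (1/70) ln|(w - 8)| + (1/30) ln|(w + 2)| - (1/21) ln|(w - 1)| + C


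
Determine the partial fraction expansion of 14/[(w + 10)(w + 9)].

14/(w + 10)(w + 9) = A/(w + 10) + B/(w + 9). A = 14/(-10 + 9) = -14, B = 14/(-9 + 10) = 14
Result: -14/(w + 10) + 14/(w + 9)


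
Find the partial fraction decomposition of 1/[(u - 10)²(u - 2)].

Cover-up at u=2: C = 1/(2 - 10)² = 1/64. Cover-up at u=10: B = 1/(10 - 2) = 1/8. Comparing u² coeff: A = -C = -1/64
Result: (-1/64)/(u - 10) + (1/8)/(u - 10)² + (1/64)/(u - 2)


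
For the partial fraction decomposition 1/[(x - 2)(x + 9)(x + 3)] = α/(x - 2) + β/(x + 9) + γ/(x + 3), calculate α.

Cover-up at x = 2: α = 1/[(2 + 9)(2 + 3)] = 1/[(11)(5)] = 1/55


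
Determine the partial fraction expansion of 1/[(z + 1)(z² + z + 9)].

Cover-up at z = -1: A = 1/((-1)² + 1·(-1) + 9) = 1/9. Then B = -A = -1/9, C = -A·(1 - 1) = 0
Result: (1/9)/(z + 1) - ((1/9)z)/(z² + z + 9)


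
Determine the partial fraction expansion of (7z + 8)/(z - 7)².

(7z + 8) = P(z - 7) + Q. At z = 7: Q = 7·7 + 8 = 57. Coeff of z: P = 7
Result: 7/(z - 7) + 57/(z - 7)²


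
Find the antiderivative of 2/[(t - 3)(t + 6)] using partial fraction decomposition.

Decompose: 2/[(t - 3)(t + 6)] = (2/9)/(t - 3) - (2/9)/(t + 6). Integrate each term: (2/9) ln|(t - 3)| - (2/9) ln|(t + 6)| + C


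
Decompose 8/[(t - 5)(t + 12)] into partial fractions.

8/(t - 5)(t + 12) = A/(t - 5) + B/(t + 12). A = 8/(5 + 12) = 8/17, B = 8/(-12 - 5) = -8/17
Result: (8/17)/(t - 5) - (8/17)/(t + 12)


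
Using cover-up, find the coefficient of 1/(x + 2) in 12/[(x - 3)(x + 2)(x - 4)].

Cover (x + 2), set x=-2: 12/[(-2 - 3)(-2 - 4)] = 2/5


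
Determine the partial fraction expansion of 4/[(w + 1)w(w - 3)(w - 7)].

Using Heaviside cover-up: (-1/8)/(w + 1) + (4/21)/w - (1/12)/(w - 3) + (1/56)/(w - 7)


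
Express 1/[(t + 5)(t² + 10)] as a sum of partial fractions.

Cover-up at t = -5: A = 1/((-5)² + 10) = 1/35. Then B = -A = -1/35, C = -A·(0 - 5) = 1/7
Result: (1/35)/(t + 5) - ((1/35)t - 1/7)/(t² + 10)


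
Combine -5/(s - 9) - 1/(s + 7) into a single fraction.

Common denominator (s - 9)(s + 7). Numerator: -5(s + 7) - 1(s - 9) = (-5s - 35) - (s - 9) = -6s - 26
Result: (-6s - 26)/[(s - 9)(s + 7)]


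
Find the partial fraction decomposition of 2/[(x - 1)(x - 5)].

2/(x - 1)(x - 5) = A/(x - 1) + B/(x - 5). A = 2/(1 - 5) = -1/2, B = 2/(5 - 1) = 1/2
Result: (-1/2)/(x - 1) + (1/2)/(x - 5)


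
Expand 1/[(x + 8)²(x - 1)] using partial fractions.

Cover-up at x=1: C = 1/(1 + 8)² = 1/81. Cover-up at x=-8: B = 1/(-8 - 1) = -1/9. Comparing x² coeff: A = -C = -1/81
Result: (-1/81)/(x + 8) - (1/9)/(x + 8)² + (1/81)/(x - 1)


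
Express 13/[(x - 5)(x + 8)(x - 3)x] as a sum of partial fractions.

Using Heaviside cover-up: (1/10)/(x - 5) - (1/88)/(x + 8) - (13/66)/(x - 3) + (13/120)/x


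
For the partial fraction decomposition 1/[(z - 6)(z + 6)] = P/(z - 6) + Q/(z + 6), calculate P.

Cover-up at z = 6: P = 1/(6 + 6) = 1/12


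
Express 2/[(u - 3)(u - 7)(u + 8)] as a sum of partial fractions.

Using cover-up method: P = -1/22, Q = 1/30, R = 2/165
Result: (-1/22)/(u - 3) + (1/30)/(u - 7) + (2/165)/(u + 8)


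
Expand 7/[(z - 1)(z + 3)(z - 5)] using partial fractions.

Using cover-up method: A = -7/16, B = 7/32, C = 7/32
Result: (-7/16)/(z - 1) + (7/32)/(z + 3) + (7/32)/(z - 5)


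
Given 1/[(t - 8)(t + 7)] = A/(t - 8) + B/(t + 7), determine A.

Cover-up at t = 8: A = 1/(8 + 7) = 1/15


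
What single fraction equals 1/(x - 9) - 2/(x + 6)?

Common denominator (x - 9)(x + 6). Numerator: 1(x + 6) - 2(x - 9) = (x + 6) - (2x - 18) = -x + 24
Result: (-x + 24)/[(x - 9)(x + 6)]


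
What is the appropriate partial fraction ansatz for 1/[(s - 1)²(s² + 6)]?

Repeated linear + quadratic: α/(s - 1) + β/(s - 1)² + (γs + δ)/(s² + 6)


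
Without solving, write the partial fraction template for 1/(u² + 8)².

Repeated quadratic factor: (Au + B)/(u² + 8) + (Cu + D)/(u² + 8)²


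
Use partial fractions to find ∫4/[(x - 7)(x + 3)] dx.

Decompose: 4/[(x - 7)(x + 3)] = (2/5)/(x - 7) - (2/5)/(x + 3). Integrate each term: (2/5) ln|(x - 7)| - (2/5) ln|(x + 3)| + C


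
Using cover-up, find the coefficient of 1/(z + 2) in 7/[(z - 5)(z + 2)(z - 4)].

Cover (z + 2), set z=-2: 7/[(-2 - 5)(-2 - 4)] = 1/6


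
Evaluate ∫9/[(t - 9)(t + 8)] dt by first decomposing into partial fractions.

Decompose: 9/[(t - 9)(t + 8)] = (9/17)/(t - 9) - (9/17)/(t + 8). Integrate each term: (9/17) ln|(t - 9)| - (9/17) ln|(t + 8)| + C


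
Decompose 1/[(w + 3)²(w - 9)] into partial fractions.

Cover-up at w=9: R = 1/(9 + 3)² = 1/144. Cover-up at w=-3: Q = 1/(-3 - 9) = -1/12. Comparing w² coeff: P = -R = -1/144
Result: (-1/144)/(w + 3) - (1/12)/(w + 3)² + (1/144)/(w - 9)


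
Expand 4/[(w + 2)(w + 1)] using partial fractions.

4/(w + 2)(w + 1) = P/(w + 2) + Q/(w + 1). P = 4/(-2 + 1) = -4, Q = 4/(-1 + 2) = 4
Result: -4/(w + 2) + 4/(w + 1)


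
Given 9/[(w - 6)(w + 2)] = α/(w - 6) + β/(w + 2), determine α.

Cover-up at w = 6: α = 9/(6 + 2) = 9/8


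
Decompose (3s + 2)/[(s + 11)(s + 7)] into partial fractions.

At s=-11: α = (3·(-11) + 2)/(-11 + 7) = 31/4. At s=-7: β = (3·(-7) + 2)/(-7 + 11) = -19/4
Result: (31/4)/(s + 11) - (19/4)/(s + 7)


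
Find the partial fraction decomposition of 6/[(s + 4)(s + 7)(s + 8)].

Using cover-up method: A = 1/2, B = -2, C = 3/2
Result: (1/2)/(s + 4) - 2/(s + 7) + (3/2)/(s + 8)


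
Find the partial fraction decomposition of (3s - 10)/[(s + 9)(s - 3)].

At s=-9: α = (3·(-9) - 10)/(-9 - 3) = 37/12. At s=3: β = (3·3 - 10)/(3 + 9) = -1/12
Result: (37/12)/(s + 9) - (1/12)/(s - 3)


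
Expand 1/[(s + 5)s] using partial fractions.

1/(s + 5)s = A/(s + 5) + B/s. A = 1/(-5 - 0) = -1/5, B = 1/(0 + 5) = 1/5
Result: (-1/5)/(s + 5) + (1/5)/s


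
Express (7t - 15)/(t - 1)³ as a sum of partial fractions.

(7t - 15) = α(t - 1)² + β(t - 1) + γ. At t = 1: γ = 7·1 - 15 = -8. Coefficients: α = 0, β = 7
Result: 7/(t - 1)² - 8/(t - 1)³


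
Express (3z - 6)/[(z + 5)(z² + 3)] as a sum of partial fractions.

At z=-5: α = (3·(-5) - 6)/((-5)² + 3) = -3/4. β = -α = 3/4, γ = 3 - (-5)·α = -3/4
Result: (-3/4)/(z + 5) + ((3/4)z - 3/4)/(z² + 3)


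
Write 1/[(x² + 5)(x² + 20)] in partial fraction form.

Coefficient matching gives α = γ = 0, β = 1/(20-5) = 1/15, δ = -β = -1/15
Result: (1/15)/(x² + 5) - (1/15)/(x² + 20)


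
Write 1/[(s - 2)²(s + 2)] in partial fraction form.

Cover-up at s=-2: R = 1/(-2 - 2)² = 1/16. Cover-up at s=2: Q = 1/(2 + 2) = 1/4. Comparing s² coeff: P = -R = -1/16
Result: (-1/16)/(s - 2) + (1/4)/(s - 2)² + (1/16)/(s + 2)


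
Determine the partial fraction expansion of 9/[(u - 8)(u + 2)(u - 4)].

Using cover-up method: A = 9/40, B = 3/20, C = -3/8
Result: (9/40)/(u - 8) + (3/20)/(u + 2) - (3/8)/(u - 4)


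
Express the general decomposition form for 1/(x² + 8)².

Repeated quadratic factor: (αx + β)/(x² + 8) + (γx + δ)/(x² + 8)²


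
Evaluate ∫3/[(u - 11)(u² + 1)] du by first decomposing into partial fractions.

Cover-up at u=11: P = 3/(11²+1) = 3/122. Coeff matching: Q = -3/122, R = -33/122. Decomposition: (3/122)/(u - 11) - ((3/122)u + 33/122)/(u² + 1). Integrate: linear → ln, quadratic → (1/2)ln + arctan: (3/122) ln|(u - 11)| - (3/244) ln(u² + 1) - (33/122) arctan(u) + C


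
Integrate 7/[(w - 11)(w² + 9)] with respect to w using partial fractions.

Cover-up at w=11: P = 7/(11²+9) = 7/130. Coeff matching: Q = -7/130, R = -77/130. Decomposition: (7/130)/(w - 11) - ((7/130)w + 77/130)/(w² + 9). Integrate: linear → ln, quadratic → (1/2)ln + arctan: (7/130) ln|(w - 11)| - (7/260) ln(w² + 9) - (77/390) arctan(w/3) + C


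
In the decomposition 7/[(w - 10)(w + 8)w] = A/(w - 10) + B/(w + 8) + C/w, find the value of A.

Cover-up at w = 10: A = 7/[(10 + 8)(10 - 0)] = 7/[(18)(10)] = 7/180


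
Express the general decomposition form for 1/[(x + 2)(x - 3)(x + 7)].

Three distinct linear factors: α/(x + 2) + β/(x - 3) + γ/(x + 7)


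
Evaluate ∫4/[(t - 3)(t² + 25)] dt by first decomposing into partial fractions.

Cover-up at t=3: P = 4/(3²+25) = 2/17. Coeff matching: Q = -2/17, R = -6/17. Decomposition: (2/17)/(t - 3) - ((2/17)t + 6/17)/(t² + 25). Integrate: linear → ln, quadratic → (1/2)ln + arctan: (2/17) ln|(t - 3)| - (1/17) ln(t² + 25) - (6/85) arctan(t/5) + C


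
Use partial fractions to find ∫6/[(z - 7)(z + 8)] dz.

Decompose: 6/[(z - 7)(z + 8)] = (2/5)/(z - 7) - (2/5)/(z + 8). Integrate each term: (2/5) ln|(z - 7)| - (2/5) ln|(z + 8)| + C


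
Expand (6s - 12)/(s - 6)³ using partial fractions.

(6s - 12) = α(s - 6)² + β(s - 6) + γ. At s = 6: γ = 6·6 - 12 = 24. Coefficients: α = 0, β = 6
Result: 6/(s - 6)² + 24/(s - 6)³


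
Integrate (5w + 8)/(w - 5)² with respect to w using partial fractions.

Decompose: A = 5, B = 5·5 + 8 = 33, so (5w + 8)/(w - 5)² = 5/(w - 5) + 33/(w - 5)². Integrate: ∫ A/(w - 5) dw = 5 ln|(w - 5)|; ∫ B/(w - 5)² dw = -33/(w - 5). Sum: 5 ln|(w - 5)| - 33/(w - 5) + C


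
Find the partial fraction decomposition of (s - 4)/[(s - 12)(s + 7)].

At s=12: A = (1·12 - 4)/(12 + 7) = 8/19. At s=-7: B = (1·(-7) - 4)/(-7 - 12) = 11/19
Result: (8/19)/(s - 12) + (11/19)/(s + 7)


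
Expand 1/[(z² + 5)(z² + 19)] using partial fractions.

Coefficient matching gives α = γ = 0, β = 1/(19-5) = 1/14, δ = -β = -1/14
Result: (1/14)/(z² + 5) - (1/14)/(z² + 19)


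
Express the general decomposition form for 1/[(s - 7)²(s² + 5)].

Repeated linear + quadratic: α/(s - 7) + β/(s - 7)² + (γs + δ)/(s² + 5)


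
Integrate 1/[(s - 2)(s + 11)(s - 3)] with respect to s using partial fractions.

Cover-up: α = -1/13, β = 1/182, γ = 1/14. Decomposition: (-1/13)/(s - 2) + (1/182)/(s + 11) + (1/14)/(s - 3). Integrate each term: (-1/13) ln|(s - 2)| + (1/182) ln|(s + 11)| + (1/14) ln|(s - 3)| + C


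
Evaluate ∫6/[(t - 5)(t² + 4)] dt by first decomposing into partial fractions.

Cover-up at t=5: A = 6/(5²+4) = 6/29. Coeff matching: B = -6/29, C = -30/29. Decomposition: (6/29)/(t - 5) - ((6/29)t + 30/29)/(t² + 4). Integrate: linear → ln, quadratic → (1/2)ln + arctan: (6/29) ln|(t - 5)| - (3/29) ln(t² + 4) - (15/29) arctan(t/2) + C


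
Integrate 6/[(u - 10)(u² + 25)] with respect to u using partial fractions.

Cover-up at u=10: α = 6/(10²+25) = 6/125. Coeff matching: β = -6/125, γ = -12/25. Decomposition: (6/125)/(u - 10) - ((6/125)u + 12/25)/(u² + 25). Integrate: linear → ln, quadratic → (1/2)ln + arctan: (6/125) ln|(u - 10)| - (3/125) ln(u² + 25) - (12/125) arctan(u/5) + C


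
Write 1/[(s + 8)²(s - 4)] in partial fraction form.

Cover-up at s=4: γ = 1/(4 + 8)² = 1/144. Cover-up at s=-8: β = 1/(-8 - 4) = -1/12. Comparing s² coeff: α = -γ = -1/144
Result: (-1/144)/(s + 8) - (1/12)/(s + 8)² + (1/144)/(s - 4)


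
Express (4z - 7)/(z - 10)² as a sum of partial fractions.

(4z - 7) = P(z - 10) + Q. At z = 10: Q = 4·10 - 7 = 33. Coeff of z: P = 4
Result: 4/(z - 10) + 33/(z - 10)²


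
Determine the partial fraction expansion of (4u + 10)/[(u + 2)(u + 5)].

At u=-2: A = (4·(-2) + 10)/(-2 + 5) = 2/3. At u=-5: B = (4·(-5) + 10)/(-5 + 2) = 10/3
Result: (2/3)/(u + 2) + (10/3)/(u + 5)


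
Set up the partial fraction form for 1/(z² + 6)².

Repeated quadratic factor: (Az + B)/(z² + 6) + (Cz + D)/(z² + 6)²


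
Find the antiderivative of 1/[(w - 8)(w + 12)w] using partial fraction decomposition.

Cover-up: α = 1/160, β = 1/240, γ = -1/96. Decomposition: (1/160)/(w - 8) + (1/240)/(w + 12) - (1/96)/w. Integrate each term: (1/160) ln|(w - 8)| + (1/240) ln|(w + 12)| - (1/96) ln|w| + C


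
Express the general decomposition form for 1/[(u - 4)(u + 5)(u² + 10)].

Two linear + quadratic: A/(u - 4) + B/(u + 5) + (Cu + D)/(u² + 10)


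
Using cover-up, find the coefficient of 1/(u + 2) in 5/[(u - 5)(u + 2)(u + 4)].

Cover (u + 2), set u=-2: 5/[(-2 - 5)(-2 + 4)] = -5/14


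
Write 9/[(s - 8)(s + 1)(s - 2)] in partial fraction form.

Using cover-up method: P = 1/6, Q = 1/3, R = -1/2
Result: (1/6)/(s - 8) + (1/3)/(s + 1) - (1/2)/(s - 2)


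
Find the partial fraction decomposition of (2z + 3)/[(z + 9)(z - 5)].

At z=-9: P = (2·(-9) + 3)/(-9 - 5) = 15/14. At z=5: Q = (2·5 + 3)/(5 + 9) = 13/14
Result: (15/14)/(z + 9) + (13/14)/(z - 5)


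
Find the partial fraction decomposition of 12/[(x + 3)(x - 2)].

12/(x + 3)(x - 2) = P/(x + 3) + Q/(x - 2). P = 12/(-3 - 2) = -12/5, Q = 12/(2 + 3) = 12/5
Result: (-12/5)/(x + 3) + (12/5)/(x - 2)


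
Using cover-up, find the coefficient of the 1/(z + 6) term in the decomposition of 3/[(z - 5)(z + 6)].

Cover (z + 6), set z=-6: 3/((z - 5) at z=-6) = 3/(-11) = -3/11


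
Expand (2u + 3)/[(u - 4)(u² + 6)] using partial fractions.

At u=4: α = (2·4 + 3)/(4² + 6) = 1/2. β = -α = -1/2, γ = 2 - 4·α = 0
Result: (1/2)/(u - 4) - ((1/2)u)/(u² + 6)


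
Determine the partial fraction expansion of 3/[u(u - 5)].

3/u(u - 5) = A/u + B/(u - 5). A = 3/(0 - 5) = -3/5, B = 3/(5 - 0) = 3/5
Result: (-3/5)/u + (3/5)/(u - 5)


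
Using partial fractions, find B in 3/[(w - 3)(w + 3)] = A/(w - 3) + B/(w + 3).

Cover-up at w = -3: B = 3/(-3 - 3) = -3/6 = -1/2


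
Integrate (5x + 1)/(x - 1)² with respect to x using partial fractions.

Decompose: α = 5, β = 5·1 + 1 = 6, so (5x + 1)/(x - 1)² = 5/(x - 1) + 6/(x - 1)². Integrate: ∫ α/(x - 1) dx = 5 ln|(x - 1)|; ∫ β/(x - 1)² dx = -6/(x - 1). Sum: 5 ln|(x - 1)| - 6/(x - 1) + C


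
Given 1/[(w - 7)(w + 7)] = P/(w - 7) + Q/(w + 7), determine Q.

Cover-up at w = -7: Q = 1/(-7 - 7) = -1/14


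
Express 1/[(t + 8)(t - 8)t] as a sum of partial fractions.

Using cover-up method: A = 1/128, B = 1/128, C = -1/64
Result: (1/128)/(t + 8) + (1/128)/(t - 8) - (1/64)/t


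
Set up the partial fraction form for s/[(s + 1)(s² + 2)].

Linear + irreducible quadratic: A/(s + 1) + (Bs + C)/(s² + 2)


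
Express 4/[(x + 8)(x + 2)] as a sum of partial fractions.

4/(x + 8)(x + 2) = P/(x + 8) + Q/(x + 2). P = 4/(-8 + 2) = -2/3, Q = 4/(-2 + 8) = 2/3
Result: (-2/3)/(x + 8) + (2/3)/(x + 2)


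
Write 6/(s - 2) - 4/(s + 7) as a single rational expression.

Common denominator (s - 2)(s + 7). Numerator: 6(s + 7) - 4(s - 2) = (6s + 42) - (4s - 8) = 2s + 50
Result: (2s + 50)/[(s - 2)(s + 7)]


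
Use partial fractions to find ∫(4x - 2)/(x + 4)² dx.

Decompose: P = 4, Q = 4·(-4) - 2 = -18, so (4x - 2)/(x + 4)² = 4/(x + 4) - 18/(x + 4)². Integrate: ∫ P/(x + 4) dx = 4 ln|(x + 4)|; ∫ Q/(x + 4)² dx = 18/(x + 4). Sum: 4 ln|(x + 4)| + 18/(x + 4) + C


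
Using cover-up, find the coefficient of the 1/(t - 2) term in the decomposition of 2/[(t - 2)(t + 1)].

Cover (t - 2), set t=2: 2/((t + 1) at t=2) = 2/(3) = 2/3


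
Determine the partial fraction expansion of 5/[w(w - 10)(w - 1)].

Using cover-up method: P = 1/2, Q = 1/18, R = -5/9
Result: (1/2)/w + (1/18)/(w - 10) - (5/9)/(w - 1)


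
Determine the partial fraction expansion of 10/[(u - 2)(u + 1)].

10/(u - 2)(u + 1) = α/(u - 2) + β/(u + 1). α = 10/(2 + 1) = 10/3, β = 10/(-1 - 2) = -10/3
Result: (10/3)/(u - 2) - (10/3)/(u + 1)


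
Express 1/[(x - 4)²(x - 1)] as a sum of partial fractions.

Cover-up at x=1: γ = 1/(1 - 4)² = 1/9. Cover-up at x=4: β = 1/(4 - 1) = 1/3. Comparing x² coeff: α = -γ = -1/9
Result: (-1/9)/(x - 4) + (1/3)/(x - 4)² + (1/9)/(x - 1)


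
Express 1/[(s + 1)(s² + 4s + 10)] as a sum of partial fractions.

Cover-up at s = -1: A = 1/((-1)² + 4·(-1) + 10) = 1/7. Then B = -A = -1/7, C = -A·(4 - 1) = -3/7
Result: (1/7)/(s + 1) - ((1/7)s + 3/7)/(s² + 4s + 10)


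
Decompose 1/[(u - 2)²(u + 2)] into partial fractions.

Cover-up at u=-2: C = 1/(-2 - 2)² = 1/16. Cover-up at u=2: B = 1/(2 + 2) = 1/4. Comparing u² coeff: A = -C = -1/16
Result: (-1/16)/(u - 2) + (1/4)/(u - 2)² + (1/16)/(u + 2)


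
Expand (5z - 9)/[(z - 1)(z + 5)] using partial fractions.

At z=1: A = (5·1 - 9)/(1 + 5) = -2/3. At z=-5: B = (5·(-5) - 9)/(-5 - 1) = 17/3
Result: (-2/3)/(z - 1) + (17/3)/(z + 5)


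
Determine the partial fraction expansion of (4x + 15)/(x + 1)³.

(4x + 15) = α(x + 1)² + β(x + 1) + γ. At x = -1: γ = 4·(-1) + 15 = 11. Coefficients: α = 0, β = 4
Result: 4/(x + 1)² + 11/(x + 1)³


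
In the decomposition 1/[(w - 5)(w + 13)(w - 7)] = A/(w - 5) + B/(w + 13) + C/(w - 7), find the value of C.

Cover-up at w = 7: C = 1/[(7 - 5)(7 + 13)] = 1/[(2)(20)] = 1/40


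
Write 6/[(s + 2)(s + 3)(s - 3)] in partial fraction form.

Using cover-up method: α = -6/5, β = 1, γ = 1/5
Result: (-6/5)/(s + 2) + 1/(s + 3) + (1/5)/(s - 3)


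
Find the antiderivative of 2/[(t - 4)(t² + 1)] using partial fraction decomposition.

Cover-up at t=4: P = 2/(4²+1) = 2/17. Coeff matching: Q = -2/17, R = -8/17. Decomposition: (2/17)/(t - 4) - ((2/17)t + 8/17)/(t² + 1). Integrate: linear → ln, quadratic → (1/2)ln + arctan: (2/17) ln|(t - 4)| - (1/17) ln(t² + 1) - (8/17) arctan(t) + C


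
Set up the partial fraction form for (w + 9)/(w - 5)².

Repeated linear factor: α/(w - 5) + β/(w - 5)²


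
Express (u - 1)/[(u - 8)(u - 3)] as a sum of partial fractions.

At u=8: α = (1·8 - 1)/(8 - 3) = 7/5. At u=3: β = (1·3 - 1)/(3 - 8) = -2/5
Result: (7/5)/(u - 8) - (2/5)/(u - 3)


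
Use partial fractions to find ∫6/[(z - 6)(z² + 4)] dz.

Cover-up at z=6: α = 6/(6²+4) = 3/20. Coeff matching: β = -3/20, γ = -9/10. Decomposition: (3/20)/(z - 6) - ((3/20)z + 9/10)/(z² + 4). Integrate: linear → ln, quadratic → (1/2)ln + arctan: (3/20) ln|(z - 6)| - (3/40) ln(z² + 4) - (9/20) arctan(z/2) + C


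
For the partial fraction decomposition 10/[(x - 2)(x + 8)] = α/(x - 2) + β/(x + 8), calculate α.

Cover-up at x = 2: α = 10/(2 + 8) = 10/10 = 1


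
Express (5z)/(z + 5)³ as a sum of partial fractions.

(5z) = A(z + 5)² + B(z + 5) + C. At z = -5: C = 5·(-5) + 0 = -25. Coefficients: A = 0, B = 5
Result: 5/(z + 5)² - 25/(z + 5)³


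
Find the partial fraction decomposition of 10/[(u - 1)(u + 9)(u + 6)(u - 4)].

Using Heaviside cover-up: (-1/21)/(u - 1) - (1/39)/(u + 9) + (1/21)/(u + 6) + (1/39)/(u - 4)


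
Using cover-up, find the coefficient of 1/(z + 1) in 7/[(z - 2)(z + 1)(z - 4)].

Cover (z + 1), set z=-1: 7/[(-1 - 2)(-1 - 4)] = 7/15


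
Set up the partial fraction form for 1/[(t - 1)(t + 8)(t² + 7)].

Two linear + quadratic: α/(t - 1) + β/(t + 8) + (γt + δ)/(t² + 7)


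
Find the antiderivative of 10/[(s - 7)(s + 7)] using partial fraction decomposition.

Decompose: 10/[(s - 7)(s + 7)] = (5/7)/(s - 7) - (5/7)/(s + 7). Integrate each term: (5/7) ln|(s - 7)| - (5/7) ln|(s + 7)| + C


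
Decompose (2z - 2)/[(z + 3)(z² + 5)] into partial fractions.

At z=-3: A = (2·(-3) - 2)/((-3)² + 5) = -4/7. B = -A = 4/7, C = 2 - (-3)·A = 2/7
Result: (-4/7)/(z + 3) + ((4/7)z + 2/7)/(z² + 5)


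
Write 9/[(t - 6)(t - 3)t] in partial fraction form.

Using cover-up method: P = 1/2, Q = -1, R = 1/2
Result: (1/2)/(t - 6) - 1/(t - 3) + (1/2)/t


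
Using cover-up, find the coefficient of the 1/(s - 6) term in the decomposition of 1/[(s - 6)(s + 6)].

Cover (s - 6), set s=6: 1/((s + 6) at s=6) = 1/(12) = 1/12


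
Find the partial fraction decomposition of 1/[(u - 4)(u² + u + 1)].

Cover-up at u = 4: A = 1/(4² + 1·4 + 1) = 1/21. Then B = -A = -1/21, C = -A·(1 + 4) = -5/21
Result: (1/21)/(u - 4) - ((1/21)u + 5/21)/(u² + u + 1)


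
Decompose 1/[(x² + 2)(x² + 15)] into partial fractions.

Coefficient matching gives P = R = 0, Q = 1/(15-2) = 1/13, S = -Q = -1/13
Result: (1/13)/(x² + 2) - (1/13)/(x² + 15)


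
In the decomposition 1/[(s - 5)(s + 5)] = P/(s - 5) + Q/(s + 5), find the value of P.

Cover-up at s = 5: P = 1/(5 + 5) = 1/10


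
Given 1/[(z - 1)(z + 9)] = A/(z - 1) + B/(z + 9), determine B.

Cover-up at z = -9: B = 1/(-9 - 1) = -1/10


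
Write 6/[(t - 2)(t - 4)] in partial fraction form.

6/(t - 2)(t - 4) = P/(t - 2) + Q/(t - 4). P = 6/(2 - 4) = -3, Q = 6/(4 - 2) = 3
Result: -3/(t - 2) + 3/(t - 4)


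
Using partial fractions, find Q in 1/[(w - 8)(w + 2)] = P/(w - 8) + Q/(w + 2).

Cover-up at w = -2: Q = 1/(-2 - 8) = -1/10


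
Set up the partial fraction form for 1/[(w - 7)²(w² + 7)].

Repeated linear + quadratic: A/(w - 7) + B/(w - 7)² + (Cw + D)/(w² + 7)


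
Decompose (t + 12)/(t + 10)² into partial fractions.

(t + 12) = P(t + 10) + Q. At t = -10: Q = 1·(-10) + 12 = 2. Coeff of t: P = 1
Result: 1/(t + 10) + 2/(t + 10)²


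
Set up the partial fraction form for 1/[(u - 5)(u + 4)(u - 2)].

Three distinct linear factors: A/(u - 5) + B/(u + 4) + C/(u - 2)


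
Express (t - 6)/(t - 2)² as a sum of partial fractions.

(t - 6) = A(t - 2) + B. At t = 2: B = 1·2 - 6 = -4. Coeff of t: A = 1
Result: 1/(t - 2) - 4/(t - 2)²


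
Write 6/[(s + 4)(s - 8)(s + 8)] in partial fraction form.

Using cover-up method: α = -1/8, β = 1/32, γ = 3/32
Result: (-1/8)/(s + 4) + (1/32)/(s - 8) + (3/32)/(s + 8)


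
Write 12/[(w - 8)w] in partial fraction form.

12/(w - 8)w = P/(w - 8) + Q/w. P = 12/(8 - 0) = 3/2, Q = 12/(0 - 8) = -3/2
Result: (3/2)/(w - 8) - (3/2)/w


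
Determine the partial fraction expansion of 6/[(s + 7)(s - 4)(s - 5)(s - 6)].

Using Heaviside cover-up: (-1/286)/(s + 7) + (3/11)/(s - 4) - (1/2)/(s - 5) + (3/13)/(s - 6)


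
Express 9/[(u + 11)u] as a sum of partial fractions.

9/(u + 11)u = A/(u + 11) + B/u. A = 9/(-11 - 0) = -9/11, B = 9/(0 + 11) = 9/11
Result: (-9/11)/(u + 11) + (9/11)/u


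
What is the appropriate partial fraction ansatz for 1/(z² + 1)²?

Repeated quadratic factor: (Pz + Q)/(z² + 1) + (Rz + S)/(z² + 1)²


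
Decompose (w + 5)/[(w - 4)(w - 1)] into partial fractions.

At w=4: P = (1·4 + 5)/(4 - 1) = 3. At w=1: Q = (1·1 + 5)/(1 - 4) = -2
Result: 3/(w - 4) - 2/(w - 1)


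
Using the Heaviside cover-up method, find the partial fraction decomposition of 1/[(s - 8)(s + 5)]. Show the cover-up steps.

Cover (s - 8): set s=8, get α = 1/(8 + 5) = 1/13. Cover (s + 5): set s=-5, get β = 1/(-5 - 8) = -1/13.
Result: (1/13)/(s - 8) - (1/13)/(s + 5)


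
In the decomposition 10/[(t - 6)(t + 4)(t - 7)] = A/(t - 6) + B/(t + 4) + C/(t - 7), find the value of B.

Cover-up at t = -4: B = 10/[(-4 - 6)(-4 - 7)] = 10/[(-10)(-11)] = 10/110 = 1/11


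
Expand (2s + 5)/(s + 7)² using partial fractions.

(2s + 5) = A(s + 7) + B. At s = -7: B = 2·(-7) + 5 = -9. Coeff of s: A = 2
Result: 2/(s + 7) - 9/(s + 7)²


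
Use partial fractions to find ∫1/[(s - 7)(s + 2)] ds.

Decompose: 1/[(s - 7)(s + 2)] = (1/9)/(s - 7) - (1/9)/(s + 2). Integrate each term: (1/9) ln|(s - 7)| - (1/9) ln|(s + 2)| + C


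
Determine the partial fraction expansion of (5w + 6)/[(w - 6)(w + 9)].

At w=6: α = (5·6 + 6)/(6 + 9) = 12/5. At w=-9: β = (5·(-9) + 6)/(-9 - 6) = 13/5
Result: (12/5)/(w - 6) + (13/5)/(w + 9)


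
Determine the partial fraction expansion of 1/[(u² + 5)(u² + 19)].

Coefficient matching gives P = R = 0, Q = 1/(19-5) = 1/14, S = -Q = -1/14
Result: (1/14)/(u² + 5) - (1/14)/(u² + 19)


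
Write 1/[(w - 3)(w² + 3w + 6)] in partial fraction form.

Cover-up at w = 3: P = 1/(3² + 3·3 + 6) = 1/24. Then Q = -P = -1/24, R = -P·(3 + 3) = -1/4
Result: (1/24)/(w - 3) - ((1/24)w + 1/4)/(w² + 3w + 6)


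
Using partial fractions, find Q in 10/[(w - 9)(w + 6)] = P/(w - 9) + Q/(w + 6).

Cover-up at w = -6: Q = 10/(-6 - 9) = -10/15 = -2/3


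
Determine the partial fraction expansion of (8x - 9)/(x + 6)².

(8x - 9) = A(x + 6) + B. At x = -6: B = 8·(-6) - 9 = -57. Coeff of x: A = 8
Result: 8/(x + 6) - 57/(x + 6)²


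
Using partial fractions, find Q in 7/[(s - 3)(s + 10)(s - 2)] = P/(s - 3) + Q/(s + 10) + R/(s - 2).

Cover-up at s = -10: Q = 7/[(-10 - 3)(-10 - 2)] = 7/[(-13)(-12)] = 7/156


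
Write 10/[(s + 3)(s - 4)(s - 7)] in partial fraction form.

Using cover-up method: P = 1/7, Q = -10/21, R = 1/3
Result: (1/7)/(s + 3) - (10/21)/(s - 4) + (1/3)/(s - 7)


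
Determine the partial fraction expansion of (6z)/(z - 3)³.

(6z) = P(z - 3)² + Q(z - 3) + R. At z = 3: R = 6·3 + 0 = 18. Coefficients: P = 0, Q = 6
Result: 6/(z - 3)² + 18/(z - 3)³


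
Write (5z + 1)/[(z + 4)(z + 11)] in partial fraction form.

At z=-4: A = (5·(-4) + 1)/(-4 + 11) = -19/7. At z=-11: B = (5·(-11) + 1)/(-11 + 4) = 54/7
Result: (-19/7)/(z + 4) + (54/7)/(z + 11)


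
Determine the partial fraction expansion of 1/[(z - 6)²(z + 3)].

Cover-up at z=-3: γ = 1/(-3 - 6)² = 1/81. Cover-up at z=6: β = 1/(6 + 3) = 1/9. Comparing z² coeff: α = -γ = -1/81
Result: (-1/81)/(z - 6) + (1/9)/(z - 6)² + (1/81)/(z + 3)


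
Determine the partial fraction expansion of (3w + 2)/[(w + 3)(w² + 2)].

At w=-3: α = (3·(-3) + 2)/((-3)² + 2) = -7/11. β = -α = 7/11, γ = 3 - (-3)·α = 12/11
Result: (-7/11)/(w + 3) + ((7/11)w + 12/11)/(w² + 2)


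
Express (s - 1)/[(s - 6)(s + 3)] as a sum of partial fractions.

At s=6: A = (1·6 - 1)/(6 + 3) = 5/9. At s=-3: B = (1·(-3) - 1)/(-3 - 6) = 4/9
Result: (5/9)/(s - 6) + (4/9)/(s + 3)


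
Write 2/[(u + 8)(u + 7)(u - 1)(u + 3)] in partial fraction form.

Using Heaviside cover-up: (-2/45)/(u + 8) + (1/16)/(u + 7) + (1/144)/(u - 1) - (1/40)/(u + 3)


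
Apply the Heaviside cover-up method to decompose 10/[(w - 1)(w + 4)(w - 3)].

Cover (w - 1), w=1: A = 10/[(1 + 4)(1 - 3)] = -1. Cover (w + 4), w=-4: B = 10/[(-4 - 1)(-4 - 3)] = 2/7. Cover (w - 3), w=3: C = 10/[(3 - 1)(3 + 4)] = 5/7.
Result: -1/(w - 1) + (2/7)/(w + 4) + (5/7)/(w - 3)


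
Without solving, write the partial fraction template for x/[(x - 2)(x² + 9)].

Linear + irreducible quadratic: α/(x - 2) + (βx + γ)/(x² + 9)


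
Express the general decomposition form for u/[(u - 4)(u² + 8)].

Linear + irreducible quadratic: P/(u - 4) + (Qu + R)/(u² + 8)


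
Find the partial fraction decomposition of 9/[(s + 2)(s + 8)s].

Using cover-up method: P = -3/4, Q = 3/16, R = 9/16
Result: (-3/4)/(s + 2) + (3/16)/(s + 8) + (9/16)/s


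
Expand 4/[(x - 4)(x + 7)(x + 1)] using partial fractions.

Using cover-up method: P = 4/55, Q = 2/33, R = -2/15
Result: (4/55)/(x - 4) + (2/33)/(x + 7) - (2/15)/(x + 1)


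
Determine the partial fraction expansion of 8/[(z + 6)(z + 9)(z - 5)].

Using cover-up method: α = -8/33, β = 4/21, γ = 4/77
Result: (-8/33)/(z + 6) + (4/21)/(z + 9) + (4/77)/(z - 5)


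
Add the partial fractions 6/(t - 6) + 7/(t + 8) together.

Common denominator (t - 6)(t + 8). Numerator: 6(t + 8) + 7(t - 6) = (6t + 48) + (7t - 42) = 13t + 6
Result: (13t + 6)/[(t - 6)(t + 8)]


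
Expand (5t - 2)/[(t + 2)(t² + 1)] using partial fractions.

At t=-2: P = (5·(-2) - 2)/((-2)² + 1) = -12/5. Q = -P = 12/5, R = 5 - (-2)·P = 1/5
Result: (-12/5)/(t + 2) + ((12/5)t + 1/5)/(t² + 1)


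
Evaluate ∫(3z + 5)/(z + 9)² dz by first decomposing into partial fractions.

Decompose: α = 3, β = 3·(-9) + 5 = -22, so (3z + 5)/(z + 9)² = 3/(z + 9) - 22/(z + 9)². Integrate: ∫ α/(z + 9) dz = 3 ln|(z + 9)|; ∫ β/(z + 9)² dz = 22/(z + 9). Sum: 3 ln|(z + 9)| + 22/(z + 9) + C


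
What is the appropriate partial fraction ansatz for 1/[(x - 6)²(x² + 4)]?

Repeated linear + quadratic: P/(x - 6) + Q/(x - 6)² + (Rx + S)/(x² + 4)


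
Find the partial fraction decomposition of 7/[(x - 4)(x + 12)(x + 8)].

Using cover-up method: A = 7/192, B = 7/64, C = -7/48
Result: (7/192)/(x - 4) + (7/64)/(x + 12) - (7/48)/(x + 8)


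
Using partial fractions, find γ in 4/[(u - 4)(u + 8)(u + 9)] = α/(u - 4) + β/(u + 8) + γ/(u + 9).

Cover-up at u = -9: γ = 4/[(-9 - 4)(-9 + 8)] = 4/[(-13)(-1)] = 4/13


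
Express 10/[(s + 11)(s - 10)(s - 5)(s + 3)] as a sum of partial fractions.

Using Heaviside cover-up: (-5/1344)/(s + 11) + (2/273)/(s - 10) - (1/64)/(s - 5) + (5/416)/(s + 3)


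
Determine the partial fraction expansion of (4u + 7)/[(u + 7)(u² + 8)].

At u=-7: P = (4·(-7) + 7)/((-7)² + 8) = -7/19. Q = -P = 7/19, R = 4 - (-7)·P = 27/19
Result: (-7/19)/(u + 7) + ((7/19)u + 27/19)/(u² + 8)


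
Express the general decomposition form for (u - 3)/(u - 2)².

Repeated linear factor: α/(u - 2) + β/(u - 2)²


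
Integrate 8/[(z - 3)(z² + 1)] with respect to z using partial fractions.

Cover-up at z=3: P = 8/(3²+1) = 4/5. Coeff matching: Q = -4/5, R = -12/5. Decomposition: (4/5)/(z - 3) - ((4/5)z + 12/5)/(z² + 1). Integrate: linear → ln, quadratic → (1/2)ln + arctan: (4/5) ln|(z - 3)| - (2/5) ln(z² + 1) - (12/5) arctan(z) + C


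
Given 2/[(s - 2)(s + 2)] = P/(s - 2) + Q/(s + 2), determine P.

Cover-up at s = 2: P = 2/(2 + 2) = 2/4 = 1/2


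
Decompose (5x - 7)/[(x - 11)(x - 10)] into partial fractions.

At x=11: P = (5·11 - 7)/(11 - 10) = 48. At x=10: Q = (5·10 - 7)/(10 - 11) = -43
Result: 48/(x - 11) - 43/(x - 10)


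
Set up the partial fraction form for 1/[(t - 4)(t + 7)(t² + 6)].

Two linear + quadratic: P/(t - 4) + Q/(t + 7) + (Rt + S)/(t² + 6)


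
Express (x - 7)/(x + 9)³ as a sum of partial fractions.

(x - 7) = A(x + 9)² + B(x + 9) + C. At x = -9: C = 1·(-9) - 7 = -16. Coefficients: A = 0, B = 1
Result: 1/(x + 9)² - 16/(x + 9)³


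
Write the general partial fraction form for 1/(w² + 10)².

Repeated quadratic factor: (Pw + Q)/(w² + 10) + (Rw + S)/(w² + 10)²


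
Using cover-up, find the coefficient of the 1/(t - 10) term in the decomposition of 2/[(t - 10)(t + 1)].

Cover (t - 10), set t=10: 2/((t + 1) at t=10) = 2/(11) = 2/11


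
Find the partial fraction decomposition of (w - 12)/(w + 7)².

(w - 12) = P(w + 7) + Q. At w = -7: Q = 1·(-7) - 12 = -19. Coeff of w: P = 1
Result: 1/(w + 7) - 19/(w + 7)²


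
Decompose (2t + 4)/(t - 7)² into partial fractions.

(2t + 4) = α(t - 7) + β. At t = 7: β = 2·7 + 4 = 18. Coeff of t: α = 2
Result: 2/(t - 7) + 18/(t - 7)²


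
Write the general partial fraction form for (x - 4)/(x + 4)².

Repeated linear factor: α/(x + 4) + β/(x + 4)²


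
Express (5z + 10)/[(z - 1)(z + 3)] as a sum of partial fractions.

At z=1: A = (5·1 + 10)/(1 + 3) = 15/4. At z=-3: B = (5·(-3) + 10)/(-3 - 1) = 5/4
Result: (15/4)/(z - 1) + (5/4)/(z + 3)


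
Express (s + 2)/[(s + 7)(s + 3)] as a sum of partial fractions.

At s=-7: A = (1·(-7) + 2)/(-7 + 3) = 5/4. At s=-3: B = (1·(-3) + 2)/(-3 + 7) = -1/4
Result: (5/4)/(s + 7) - (1/4)/(s + 3)


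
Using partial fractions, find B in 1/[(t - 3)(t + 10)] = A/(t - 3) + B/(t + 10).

Cover-up at t = -10: B = 1/(-10 - 3) = -1/13


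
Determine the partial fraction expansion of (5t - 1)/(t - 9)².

(5t - 1) = α(t - 9) + β. At t = 9: β = 5·9 - 1 = 44. Coeff of t: α = 5
Result: 5/(t - 9) + 44/(t - 9)²


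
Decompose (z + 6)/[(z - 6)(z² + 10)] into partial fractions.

At z=6: α = (1·6 + 6)/(6² + 10) = 6/23. β = -α = -6/23, γ = 1 - 6·α = -13/23
Result: (6/23)/(z - 6) - ((6/23)z + 13/23)/(z² + 10)


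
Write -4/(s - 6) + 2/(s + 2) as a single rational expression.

Common denominator (s - 6)(s + 2). Numerator: -4(s + 2) + 2(s - 6) = (-4s - 8) + (2s - 12) = -2s - 20
Result: (-2s - 20)/[(s - 6)(s + 2)]


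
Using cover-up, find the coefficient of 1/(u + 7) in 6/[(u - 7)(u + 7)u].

Cover (u + 7), set u=-7: 6/[(-7 - 7)(-7 - 0)] = 3/49


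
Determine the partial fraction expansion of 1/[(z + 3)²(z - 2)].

Cover-up at z=2: R = 1/(2 + 3)² = 1/25. Cover-up at z=-3: Q = 1/(-3 - 2) = -1/5. Comparing z² coeff: P = -R = -1/25
Result: (-1/25)/(z + 3) - (1/5)/(z + 3)² + (1/25)/(z - 2)


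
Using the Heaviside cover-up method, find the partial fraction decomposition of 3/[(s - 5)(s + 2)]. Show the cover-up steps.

Cover (s - 5): set s=5, get A = 3/(5 + 2) = 3/7. Cover (s + 2): set s=-2, get B = 3/(-2 - 5) = -3/7.
Result: (3/7)/(s - 5) - (3/7)/(s + 2)


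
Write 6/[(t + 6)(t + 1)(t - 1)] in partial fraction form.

Using cover-up method: P = 6/35, Q = -3/5, R = 3/7
Result: (6/35)/(t + 6) - (3/5)/(t + 1) + (3/7)/(t - 1)


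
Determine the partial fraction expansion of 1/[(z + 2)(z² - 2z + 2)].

Cover-up at z = -2: A = 1/((-2)² - 2·(-2) + 2) = 1/10. Then B = -A = -1/10, C = -A·(-2 - 2) = 2/5
Result: (1/10)/(z + 2) - ((1/10)z - 2/5)/(z² - 2z + 2)


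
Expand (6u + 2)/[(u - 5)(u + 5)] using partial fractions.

At u=5: P = (6·5 + 2)/(5 + 5) = 16/5. At u=-5: Q = (6·(-5) + 2)/(-5 - 5) = 14/5
Result: (16/5)/(u - 5) + (14/5)/(u + 5)


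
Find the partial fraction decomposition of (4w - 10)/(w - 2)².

(4w - 10) = α(w - 2) + β. At w = 2: β = 4·2 - 10 = -2. Coeff of w: α = 4
Result: 4/(w - 2) - 2/(w - 2)²


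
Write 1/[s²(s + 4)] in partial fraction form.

Cover-up at s=-4: C = 1/(-4 - 0)² = 1/16. Cover-up at s=0: B = 1/(0 + 4) = 1/4. Comparing s² coeff: A = -C = -1/16
Result: (-1/16)/s + (1/4)/s² + (1/16)/(s + 4)


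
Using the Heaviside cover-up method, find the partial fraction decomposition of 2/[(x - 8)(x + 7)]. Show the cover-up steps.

Cover (x - 8): set x=8, get A = 2/(8 + 7) = 2/15. Cover (x + 7): set x=-7, get B = 2/(-7 - 8) = -2/15.
Result: (2/15)/(x - 8) - (2/15)/(x + 7)


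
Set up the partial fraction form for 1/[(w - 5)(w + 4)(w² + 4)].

Two linear + quadratic: α/(w - 5) + β/(w + 4) + (γw + δ)/(w² + 4)


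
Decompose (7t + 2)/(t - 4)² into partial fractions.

(7t + 2) = A(t - 4) + B. At t = 4: B = 7·4 + 2 = 30. Coeff of t: A = 7
Result: 7/(t - 4) + 30/(t - 4)²


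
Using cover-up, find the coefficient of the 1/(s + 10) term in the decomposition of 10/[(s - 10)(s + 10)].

Cover (s + 10), set s=-10: 10/((s - 10) at s=-10) = 10/(-20) = -1/2


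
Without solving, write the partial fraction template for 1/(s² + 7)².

Repeated quadratic factor: (αs + β)/(s² + 7) + (γs + δ)/(s² + 7)²


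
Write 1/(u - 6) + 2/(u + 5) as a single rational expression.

Common denominator (u - 6)(u + 5). Numerator: 1(u + 5) + 2(u - 6) = (u + 5) + (2u - 12) = 3u - 7
Result: (3u - 7)/[(u - 6)(u + 5)]


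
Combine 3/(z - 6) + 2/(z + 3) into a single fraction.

Common denominator (z - 6)(z + 3). Numerator: 3(z + 3) + 2(z - 6) = (3z + 9) + (2z - 12) = 5z - 3
Result: (5z - 3)/[(z - 6)(z + 3)]
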